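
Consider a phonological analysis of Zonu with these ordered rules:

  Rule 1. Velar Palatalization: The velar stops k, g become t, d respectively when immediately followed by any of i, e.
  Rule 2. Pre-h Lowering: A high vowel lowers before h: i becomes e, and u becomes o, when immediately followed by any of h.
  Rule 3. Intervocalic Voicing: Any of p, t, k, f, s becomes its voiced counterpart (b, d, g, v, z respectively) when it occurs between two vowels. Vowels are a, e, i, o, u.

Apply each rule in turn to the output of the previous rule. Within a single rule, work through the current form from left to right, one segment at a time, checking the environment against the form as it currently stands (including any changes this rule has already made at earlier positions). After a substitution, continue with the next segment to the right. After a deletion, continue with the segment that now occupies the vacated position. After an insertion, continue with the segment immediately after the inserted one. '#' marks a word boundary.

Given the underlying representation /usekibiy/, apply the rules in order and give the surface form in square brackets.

[uzedibiy]

Rule 1 Velar Palatalization: [usekibiy] → [usetibiy]
Rule 2 Pre-h Lowering: no change — [usetibiy]
Rule 3 Intervocalic Voicing: [usetibiy] → [uzedibiy]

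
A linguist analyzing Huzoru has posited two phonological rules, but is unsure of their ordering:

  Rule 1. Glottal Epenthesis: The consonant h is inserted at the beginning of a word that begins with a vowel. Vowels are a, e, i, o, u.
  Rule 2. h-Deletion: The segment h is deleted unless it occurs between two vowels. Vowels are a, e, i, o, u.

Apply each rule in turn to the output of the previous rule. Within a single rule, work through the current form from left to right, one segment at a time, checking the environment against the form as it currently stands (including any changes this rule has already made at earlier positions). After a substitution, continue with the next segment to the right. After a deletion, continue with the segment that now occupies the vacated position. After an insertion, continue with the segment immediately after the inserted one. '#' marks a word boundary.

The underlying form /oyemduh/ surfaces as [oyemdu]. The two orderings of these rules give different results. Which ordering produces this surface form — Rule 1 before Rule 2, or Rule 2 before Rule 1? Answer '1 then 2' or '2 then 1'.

1 then 2

Order 1 then 2:
  1 Glottal Epenthesis: [oyemduh] → [hoyemduh]
  2 h-Deletion: [hoyemduh] → [oyemdu]
  result: [oyemdu]
Order 2 then 1:
  2 h-Deletion: [oyemduh] → [oyemdu]
  1 Glottal Epenthesis: [oyemdu] → [hoyemdu]
  result: [hoyemdu]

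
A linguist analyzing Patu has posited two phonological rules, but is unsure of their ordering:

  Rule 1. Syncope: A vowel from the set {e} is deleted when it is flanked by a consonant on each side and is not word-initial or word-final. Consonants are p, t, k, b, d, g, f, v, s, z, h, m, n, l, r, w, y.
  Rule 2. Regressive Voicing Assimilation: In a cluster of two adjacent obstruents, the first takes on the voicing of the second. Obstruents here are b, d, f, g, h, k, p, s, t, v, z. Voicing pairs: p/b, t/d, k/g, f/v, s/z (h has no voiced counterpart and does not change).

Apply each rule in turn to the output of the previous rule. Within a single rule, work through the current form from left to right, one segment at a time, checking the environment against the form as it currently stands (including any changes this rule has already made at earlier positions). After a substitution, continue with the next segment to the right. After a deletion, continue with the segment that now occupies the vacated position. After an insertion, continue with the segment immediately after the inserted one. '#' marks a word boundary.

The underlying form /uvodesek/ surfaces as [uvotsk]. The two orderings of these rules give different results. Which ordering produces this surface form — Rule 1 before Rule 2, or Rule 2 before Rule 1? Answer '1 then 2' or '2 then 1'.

Order 1 then 2:
  1 Syncope: [uvodesek] → [uvodsk]
  2 Regressive Voicing Assimilation: [uvodsk] → [uvotsk]
  result: [uvotsk]
Order 2 then 1:
  2 Regressive Voicing Assimilation: no change — [uvodesek]
  1 Syncope: [uvodesek] → [uvodsk]
  result: [uvodsk]

1 then 2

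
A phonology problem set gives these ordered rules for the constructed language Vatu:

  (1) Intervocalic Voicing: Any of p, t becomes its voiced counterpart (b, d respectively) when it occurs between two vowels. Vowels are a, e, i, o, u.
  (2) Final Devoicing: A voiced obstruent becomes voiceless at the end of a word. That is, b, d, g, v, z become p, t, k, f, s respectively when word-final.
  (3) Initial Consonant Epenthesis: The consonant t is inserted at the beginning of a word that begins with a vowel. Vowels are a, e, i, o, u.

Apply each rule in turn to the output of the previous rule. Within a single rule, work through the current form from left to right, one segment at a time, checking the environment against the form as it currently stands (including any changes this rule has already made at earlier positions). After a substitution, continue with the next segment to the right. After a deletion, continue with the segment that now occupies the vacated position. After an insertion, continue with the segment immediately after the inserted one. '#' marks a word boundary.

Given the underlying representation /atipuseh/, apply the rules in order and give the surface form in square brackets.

(1) Intervocalic Voicing: [atipuseh] → [adibuseh]
(2) Final Devoicing: no change — [adibuseh]
(3) Initial Consonant Epenthesis: [adibuseh] → [tadibuseh]

[tadibuseh]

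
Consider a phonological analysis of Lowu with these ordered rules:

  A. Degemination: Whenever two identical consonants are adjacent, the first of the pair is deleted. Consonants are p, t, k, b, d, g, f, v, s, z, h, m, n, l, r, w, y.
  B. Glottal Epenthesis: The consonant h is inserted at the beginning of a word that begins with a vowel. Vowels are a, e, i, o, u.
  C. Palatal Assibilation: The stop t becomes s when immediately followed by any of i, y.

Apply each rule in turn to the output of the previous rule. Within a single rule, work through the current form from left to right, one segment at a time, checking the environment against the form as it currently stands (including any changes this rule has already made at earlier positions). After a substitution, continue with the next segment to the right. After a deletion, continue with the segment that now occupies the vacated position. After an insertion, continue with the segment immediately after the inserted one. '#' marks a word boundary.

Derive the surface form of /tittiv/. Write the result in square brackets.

A Degemination: [tittiv] → [titiv]
B Glottal Epenthesis: no change — [titiv]
C Palatal Assibilation: [titiv] → [sisiv]

[sisiv]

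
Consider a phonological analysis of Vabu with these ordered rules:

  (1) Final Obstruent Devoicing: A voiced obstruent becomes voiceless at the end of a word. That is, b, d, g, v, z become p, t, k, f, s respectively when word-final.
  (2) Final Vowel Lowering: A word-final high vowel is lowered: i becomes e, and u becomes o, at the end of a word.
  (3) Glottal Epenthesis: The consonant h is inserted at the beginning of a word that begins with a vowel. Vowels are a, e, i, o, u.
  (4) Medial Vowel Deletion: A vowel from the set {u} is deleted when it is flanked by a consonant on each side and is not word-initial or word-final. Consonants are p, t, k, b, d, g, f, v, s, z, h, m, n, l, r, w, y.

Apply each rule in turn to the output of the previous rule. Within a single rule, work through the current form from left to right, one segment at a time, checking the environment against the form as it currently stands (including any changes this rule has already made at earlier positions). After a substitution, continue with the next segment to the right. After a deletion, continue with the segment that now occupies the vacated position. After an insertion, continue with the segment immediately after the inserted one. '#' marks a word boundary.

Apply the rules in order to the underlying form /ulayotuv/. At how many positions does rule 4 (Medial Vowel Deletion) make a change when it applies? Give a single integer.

2

(1) Final Obstruent Devoicing: [ulayotuv] → [ulayotuf]
(2) Final Vowel Lowering: no change — [ulayotuf]
(3) Glottal Epenthesis: [ulayotuf] → [hulayotuf]
(4) Medial Vowel Deletion: [hulayotuf] → [hlayotf]
Rule 4 changed 2 position(s).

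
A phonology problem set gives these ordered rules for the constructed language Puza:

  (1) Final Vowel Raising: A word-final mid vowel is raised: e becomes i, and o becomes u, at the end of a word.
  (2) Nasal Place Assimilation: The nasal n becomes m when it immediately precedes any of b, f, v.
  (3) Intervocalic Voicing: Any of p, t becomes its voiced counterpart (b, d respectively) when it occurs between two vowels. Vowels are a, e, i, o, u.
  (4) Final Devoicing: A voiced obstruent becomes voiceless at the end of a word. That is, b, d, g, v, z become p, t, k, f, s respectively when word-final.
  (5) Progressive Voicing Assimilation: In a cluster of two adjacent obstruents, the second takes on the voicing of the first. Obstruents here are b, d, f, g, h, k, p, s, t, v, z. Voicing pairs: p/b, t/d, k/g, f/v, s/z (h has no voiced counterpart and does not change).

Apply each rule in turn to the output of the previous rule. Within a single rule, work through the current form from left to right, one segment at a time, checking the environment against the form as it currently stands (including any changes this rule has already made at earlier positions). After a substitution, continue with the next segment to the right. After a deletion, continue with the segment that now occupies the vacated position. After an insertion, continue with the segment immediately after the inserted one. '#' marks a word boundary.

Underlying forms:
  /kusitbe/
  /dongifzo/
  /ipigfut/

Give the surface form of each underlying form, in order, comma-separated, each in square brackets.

[kusitpi], [dongifsu], [ibigvut]

/kusitbe/:
  (1) Final Vowel Raising: [kusitbe] → [kusitbi]
  (2) Nasal Place Assimilation: no change — [kusitbi]
  (3) Intervocalic Voicing: no change — [kusitbi]
  (4) Final Devoicing: no change — [kusitbi]
  (5) Progressive Voicing Assimilation: [kusitbi] → [kusitpi]
/dongifzo/:
  (1) Final Vowel Raising: [dongifzo] → [dongifzu]
  (2) Nasal Place Assimilation: no change — [dongifzu]
  (3) Intervocalic Voicing: no change — [dongifzu]
  (4) Final Devoicing: no change — [dongifzu]
  (5) Progressive Voicing Assimilation: [dongifzu] → [dongifsu]
/ipigfut/:
  (1) Final Vowel Raising: no change — [ipigfut]
  (2) Nasal Place Assimilation: no change — [ipigfut]
  (3) Intervocalic Voicing: [ipigfut] → [ibigfut]
  (4) Final Devoicing: no change — [ibigfut]
  (5) Progressive Voicing Assimilation: [ibigfut] → [ibigvut]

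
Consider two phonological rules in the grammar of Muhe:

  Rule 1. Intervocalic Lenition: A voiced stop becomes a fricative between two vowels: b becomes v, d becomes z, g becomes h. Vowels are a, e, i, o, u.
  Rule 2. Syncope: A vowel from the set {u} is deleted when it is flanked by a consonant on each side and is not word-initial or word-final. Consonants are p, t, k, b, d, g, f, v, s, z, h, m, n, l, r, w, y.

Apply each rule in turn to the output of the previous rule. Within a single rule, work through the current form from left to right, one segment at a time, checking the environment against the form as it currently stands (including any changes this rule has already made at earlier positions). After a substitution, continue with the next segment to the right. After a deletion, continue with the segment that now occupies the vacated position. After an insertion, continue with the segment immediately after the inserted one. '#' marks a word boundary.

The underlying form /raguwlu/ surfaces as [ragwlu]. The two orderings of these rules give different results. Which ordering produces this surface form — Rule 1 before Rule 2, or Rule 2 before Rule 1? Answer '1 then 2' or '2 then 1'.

Order 1 then 2:
  1 Intervocalic Lenition: [raguwlu] → [rahuwlu]
  2 Syncope: [rahuwlu] → [rahwlu]
  result: [rahwlu]
Order 2 then 1:
  2 Syncope: [raguwlu] → [ragwlu]
  1 Intervocalic Lenition: no change — [ragwlu]
  result: [ragwlu]

2 then 1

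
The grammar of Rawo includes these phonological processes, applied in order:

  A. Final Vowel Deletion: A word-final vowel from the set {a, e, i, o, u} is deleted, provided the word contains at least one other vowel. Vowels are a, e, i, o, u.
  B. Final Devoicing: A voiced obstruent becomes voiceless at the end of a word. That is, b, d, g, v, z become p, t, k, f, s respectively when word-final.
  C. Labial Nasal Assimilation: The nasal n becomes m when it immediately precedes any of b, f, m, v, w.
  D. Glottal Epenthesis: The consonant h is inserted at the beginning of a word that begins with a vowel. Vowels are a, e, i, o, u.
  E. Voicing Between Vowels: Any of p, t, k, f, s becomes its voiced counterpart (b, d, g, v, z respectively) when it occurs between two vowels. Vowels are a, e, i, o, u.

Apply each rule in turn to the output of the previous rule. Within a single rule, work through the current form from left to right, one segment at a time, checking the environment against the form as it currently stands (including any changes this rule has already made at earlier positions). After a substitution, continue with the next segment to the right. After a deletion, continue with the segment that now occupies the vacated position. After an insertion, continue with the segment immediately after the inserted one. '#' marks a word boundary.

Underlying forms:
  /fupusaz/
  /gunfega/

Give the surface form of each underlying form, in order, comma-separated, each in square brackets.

[fubuzas], [gumfek]

/fupusaz/:
  A Final Vowel Deletion: no change — [fupusaz]
  B Final Devoicing: [fupusaz] → [fupusas]
  C Labial Nasal Assimilation: no change — [fupusas]
  D Glottal Epenthesis: no change — [fupusas]
  E Voicing Between Vowels: [fupusas] → [fubuzas]
/gunfega/:
  A Final Vowel Deletion: [gunfega] → [gunfeg]
  B Final Devoicing: [gunfeg] → [gunfek]
  C Labial Nasal Assimilation: [gunfek] → [gumfek]
  D Glottal Epenthesis: no change — [gumfek]
  E Voicing Between Vowels: no change — [gumfek]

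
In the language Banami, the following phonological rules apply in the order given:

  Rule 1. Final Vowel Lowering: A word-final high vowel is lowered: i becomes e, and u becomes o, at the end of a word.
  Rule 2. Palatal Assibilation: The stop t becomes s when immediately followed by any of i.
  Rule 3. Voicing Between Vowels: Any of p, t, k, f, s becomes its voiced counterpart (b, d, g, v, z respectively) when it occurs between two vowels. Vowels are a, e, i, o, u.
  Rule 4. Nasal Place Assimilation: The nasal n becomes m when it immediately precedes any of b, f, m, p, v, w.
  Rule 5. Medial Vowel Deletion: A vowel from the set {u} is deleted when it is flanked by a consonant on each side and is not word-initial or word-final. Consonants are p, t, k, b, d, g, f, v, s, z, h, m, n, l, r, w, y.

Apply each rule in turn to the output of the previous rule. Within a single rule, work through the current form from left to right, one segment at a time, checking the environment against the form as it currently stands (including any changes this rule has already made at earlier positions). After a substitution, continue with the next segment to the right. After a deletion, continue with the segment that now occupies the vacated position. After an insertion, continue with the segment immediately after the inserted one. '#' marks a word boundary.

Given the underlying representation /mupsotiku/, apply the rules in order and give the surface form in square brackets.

Rule 1 Final Vowel Lowering: [mupsotiku] → [mupsotiko]
Rule 2 Palatal Assibilation: [mupsotiko] → [mupsosiko]
Rule 3 Voicing Between Vowels: [mupsosiko] → [mupsozigo]
Rule 4 Nasal Place Assimilation: no change — [mupsozigo]
Rule 5 Medial Vowel Deletion: [mupsozigo] → [mpsozigo]

[mpsozigo]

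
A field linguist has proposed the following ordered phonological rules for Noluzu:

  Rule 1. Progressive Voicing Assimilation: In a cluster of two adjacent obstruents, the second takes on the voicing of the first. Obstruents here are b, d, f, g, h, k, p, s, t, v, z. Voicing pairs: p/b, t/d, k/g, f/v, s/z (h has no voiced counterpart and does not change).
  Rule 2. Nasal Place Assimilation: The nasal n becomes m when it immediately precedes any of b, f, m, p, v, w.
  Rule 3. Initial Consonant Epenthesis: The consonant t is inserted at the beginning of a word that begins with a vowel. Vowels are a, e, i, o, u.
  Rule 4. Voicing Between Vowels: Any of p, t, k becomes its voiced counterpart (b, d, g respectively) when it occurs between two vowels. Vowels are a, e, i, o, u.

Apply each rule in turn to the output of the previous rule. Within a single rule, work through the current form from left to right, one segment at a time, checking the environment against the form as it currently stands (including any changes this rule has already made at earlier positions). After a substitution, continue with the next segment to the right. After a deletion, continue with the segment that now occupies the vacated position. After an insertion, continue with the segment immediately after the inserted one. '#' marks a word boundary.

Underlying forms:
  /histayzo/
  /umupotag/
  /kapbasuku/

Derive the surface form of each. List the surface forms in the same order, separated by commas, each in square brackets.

/histayzo/:
  Rule 1 Progressive Voicing Assimilation: no change — [histayzo]
  Rule 2 Nasal Place Assimilation: no change — [histayzo]
  Rule 3 Initial Consonant Epenthesis: no change — [histayzo]
  Rule 4 Voicing Between Vowels: no change — [histayzo]
/umupotag/:
  Rule 1 Progressive Voicing Assimilation: no change — [umupotag]
  Rule 2 Nasal Place Assimilation: no change — [umupotag]
  Rule 3 Initial Consonant Epenthesis: [umupotag] → [tumupotag]
  Rule 4 Voicing Between Vowels: [tumupotag] → [tumubodag]
/kapbasuku/:
  Rule 1 Progressive Voicing Assimilation: [kapbasuku] → [kappasuku]
  Rule 2 Nasal Place Assimilation: no change — [kappasuku]
  Rule 3 Initial Consonant Epenthesis: no change — [kappasuku]
  Rule 4 Voicing Between Vowels: [kappasuku] → [kappasugu]

[histayzo], [tumubodag], [kappasugu]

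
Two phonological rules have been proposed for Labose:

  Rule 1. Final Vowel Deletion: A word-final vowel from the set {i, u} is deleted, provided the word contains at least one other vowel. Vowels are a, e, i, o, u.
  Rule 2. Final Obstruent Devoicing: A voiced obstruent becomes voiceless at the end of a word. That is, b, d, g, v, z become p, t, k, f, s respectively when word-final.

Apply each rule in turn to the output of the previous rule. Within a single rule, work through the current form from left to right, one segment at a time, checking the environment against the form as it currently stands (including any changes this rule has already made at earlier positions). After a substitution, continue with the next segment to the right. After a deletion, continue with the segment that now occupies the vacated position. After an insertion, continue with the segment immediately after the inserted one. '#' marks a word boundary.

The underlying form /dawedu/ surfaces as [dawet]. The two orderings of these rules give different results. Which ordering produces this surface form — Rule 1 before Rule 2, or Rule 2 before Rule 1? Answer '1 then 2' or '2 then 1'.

1 then 2

Order 1 then 2:
  1 Final Vowel Deletion: [dawedu] → [dawed]
  2 Final Obstruent Devoicing: [dawed] → [dawet]
  result: [dawet]
Order 2 then 1:
  2 Final Obstruent Devoicing: no change — [dawedu]
  1 Final Vowel Deletion: [dawedu] → [dawed]
  result: [dawed]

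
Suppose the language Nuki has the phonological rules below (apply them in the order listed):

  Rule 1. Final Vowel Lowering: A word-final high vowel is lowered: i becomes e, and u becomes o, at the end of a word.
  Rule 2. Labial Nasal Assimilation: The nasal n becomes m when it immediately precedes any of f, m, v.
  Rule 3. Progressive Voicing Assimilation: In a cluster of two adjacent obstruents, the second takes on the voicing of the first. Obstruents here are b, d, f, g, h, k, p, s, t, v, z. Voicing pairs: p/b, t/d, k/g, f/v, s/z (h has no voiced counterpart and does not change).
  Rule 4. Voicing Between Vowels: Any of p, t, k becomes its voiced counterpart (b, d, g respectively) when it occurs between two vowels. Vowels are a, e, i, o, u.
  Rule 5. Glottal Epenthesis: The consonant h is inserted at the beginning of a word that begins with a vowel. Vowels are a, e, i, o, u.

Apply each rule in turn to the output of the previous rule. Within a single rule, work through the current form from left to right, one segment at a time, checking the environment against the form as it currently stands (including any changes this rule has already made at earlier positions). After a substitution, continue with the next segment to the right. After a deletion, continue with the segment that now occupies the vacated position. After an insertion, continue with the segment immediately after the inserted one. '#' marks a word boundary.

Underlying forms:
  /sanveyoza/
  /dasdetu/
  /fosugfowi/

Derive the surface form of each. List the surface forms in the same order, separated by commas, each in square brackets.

[samveyoza], [dastedo], [fosugvowe]

/sanveyoza/:
  Rule 1 Final Vowel Lowering: no change — [sanveyoza]
  Rule 2 Labial Nasal Assimilation: [sanveyoza] → [samveyoza]
  Rule 3 Progressive Voicing Assimilation: no change — [samveyoza]
  Rule 4 Voicing Between Vowels: no change — [samveyoza]
  Rule 5 Glottal Epenthesis: no change — [samveyoza]
/dasdetu/:
  Rule 1 Final Vowel Lowering: [dasdetu] → [dasdeto]
  Rule 2 Labial Nasal Assimilation: no change — [dasdeto]
  Rule 3 Progressive Voicing Assimilation: [dasdeto] → [dasteto]
  Rule 4 Voicing Between Vowels: [dasteto] → [dastedo]
  Rule 5 Glottal Epenthesis: no change — [dastedo]
/fosugfowi/:
  Rule 1 Final Vowel Lowering: [fosugfowi] → [fosugfowe]
  Rule 2 Labial Nasal Assimilation: no change — [fosugfowe]
  Rule 3 Progressive Voicing Assimilation: [fosugfowe] → [fosugvowe]
  Rule 4 Voicing Between Vowels: no change — [fosugvowe]
  Rule 5 Glottal Epenthesis: no change — [fosugvowe]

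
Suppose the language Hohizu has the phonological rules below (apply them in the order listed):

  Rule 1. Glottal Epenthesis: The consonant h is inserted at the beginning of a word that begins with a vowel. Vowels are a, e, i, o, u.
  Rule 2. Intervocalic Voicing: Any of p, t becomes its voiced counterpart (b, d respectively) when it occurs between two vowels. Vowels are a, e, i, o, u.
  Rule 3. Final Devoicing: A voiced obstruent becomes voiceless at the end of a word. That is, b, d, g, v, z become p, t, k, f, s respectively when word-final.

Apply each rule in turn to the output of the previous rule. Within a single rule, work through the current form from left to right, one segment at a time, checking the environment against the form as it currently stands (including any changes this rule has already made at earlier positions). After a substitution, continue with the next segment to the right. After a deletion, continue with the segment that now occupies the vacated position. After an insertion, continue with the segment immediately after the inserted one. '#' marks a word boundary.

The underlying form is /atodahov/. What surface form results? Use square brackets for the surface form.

[hadodahof]

Rule 1 Glottal Epenthesis: [atodahov] → [hatodahov]
Rule 2 Intervocalic Voicing: [hatodahov] → [hadodahov]
Rule 3 Final Devoicing: [hadodahov] → [hadodahof]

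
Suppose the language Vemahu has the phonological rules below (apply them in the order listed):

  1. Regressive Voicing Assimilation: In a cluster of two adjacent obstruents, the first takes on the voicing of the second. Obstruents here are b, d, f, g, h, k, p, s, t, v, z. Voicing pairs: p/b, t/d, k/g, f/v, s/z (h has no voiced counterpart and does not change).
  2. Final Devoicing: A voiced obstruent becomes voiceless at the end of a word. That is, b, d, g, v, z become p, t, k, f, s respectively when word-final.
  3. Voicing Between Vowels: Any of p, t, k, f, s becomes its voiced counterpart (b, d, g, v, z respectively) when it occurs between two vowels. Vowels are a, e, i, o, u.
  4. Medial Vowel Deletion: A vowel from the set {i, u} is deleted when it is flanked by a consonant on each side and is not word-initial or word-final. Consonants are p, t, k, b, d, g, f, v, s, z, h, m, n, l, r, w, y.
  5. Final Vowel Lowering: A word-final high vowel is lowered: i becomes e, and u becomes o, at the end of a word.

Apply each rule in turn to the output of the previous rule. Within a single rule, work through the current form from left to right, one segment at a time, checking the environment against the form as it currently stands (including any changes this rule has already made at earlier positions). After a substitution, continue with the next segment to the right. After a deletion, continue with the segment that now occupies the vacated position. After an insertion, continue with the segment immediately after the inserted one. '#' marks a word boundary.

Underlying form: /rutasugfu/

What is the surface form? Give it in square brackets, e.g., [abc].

[rdazkfo]

1 Regressive Voicing Assimilation: [rutasugfu] → [rutasukfu]
2 Final Devoicing: no change — [rutasukfu]
3 Voicing Between Vowels: [rutasukfu] → [rudazukfu]
4 Medial Vowel Deletion: [rudazukfu] → [rdazkfu]
5 Final Vowel Lowering: [rdazkfu] → [rdazkfo]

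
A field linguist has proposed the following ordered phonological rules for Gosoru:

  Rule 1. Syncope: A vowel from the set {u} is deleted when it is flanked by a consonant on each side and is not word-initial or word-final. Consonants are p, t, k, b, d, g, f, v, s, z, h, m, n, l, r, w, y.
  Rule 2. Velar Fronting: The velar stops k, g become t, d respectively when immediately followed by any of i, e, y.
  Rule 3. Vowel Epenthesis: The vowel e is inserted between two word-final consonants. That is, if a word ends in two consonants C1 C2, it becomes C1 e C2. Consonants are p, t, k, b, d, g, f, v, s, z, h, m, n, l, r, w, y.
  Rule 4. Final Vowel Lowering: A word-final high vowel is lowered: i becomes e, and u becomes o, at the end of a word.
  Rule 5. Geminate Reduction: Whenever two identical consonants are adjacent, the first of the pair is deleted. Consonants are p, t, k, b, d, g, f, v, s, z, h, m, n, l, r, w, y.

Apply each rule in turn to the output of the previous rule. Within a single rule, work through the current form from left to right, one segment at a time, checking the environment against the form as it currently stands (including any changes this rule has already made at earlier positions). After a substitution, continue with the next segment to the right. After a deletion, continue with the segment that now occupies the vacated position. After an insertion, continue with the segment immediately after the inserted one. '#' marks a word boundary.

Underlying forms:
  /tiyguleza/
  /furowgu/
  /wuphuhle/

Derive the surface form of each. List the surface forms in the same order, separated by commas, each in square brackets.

[tiygleza], [frowgo], [wphle]

/tiyguleza/:
  Rule 1 Syncope: [tiyguleza] → [tiygleza]
  Rule 2 Velar Fronting: no change — [tiygleza]
  Rule 3 Vowel Epenthesis: no change — [tiygleza]
  Rule 4 Final Vowel Lowering: no change — [tiygleza]
  Rule 5 Geminate Reduction: no change — [tiygleza]
/furowgu/:
  Rule 1 Syncope: [furowgu] → [frowgu]
  Rule 2 Velar Fronting: no change — [frowgu]
  Rule 3 Vowel Epenthesis: no change — [frowgu]
  Rule 4 Final Vowel Lowering: [frowgu] → [frowgo]
  Rule 5 Geminate Reduction: no change — [frowgo]
/wuphuhle/:
  Rule 1 Syncope: [wuphuhle] → [wphhle]
  Rule 2 Velar Fronting: no change — [wphhle]
  Rule 3 Vowel Epenthesis: no change — [wphhle]
  Rule 4 Final Vowel Lowering: no change — [wphhle]
  Rule 5 Geminate Reduction: [wphhle] → [wphle]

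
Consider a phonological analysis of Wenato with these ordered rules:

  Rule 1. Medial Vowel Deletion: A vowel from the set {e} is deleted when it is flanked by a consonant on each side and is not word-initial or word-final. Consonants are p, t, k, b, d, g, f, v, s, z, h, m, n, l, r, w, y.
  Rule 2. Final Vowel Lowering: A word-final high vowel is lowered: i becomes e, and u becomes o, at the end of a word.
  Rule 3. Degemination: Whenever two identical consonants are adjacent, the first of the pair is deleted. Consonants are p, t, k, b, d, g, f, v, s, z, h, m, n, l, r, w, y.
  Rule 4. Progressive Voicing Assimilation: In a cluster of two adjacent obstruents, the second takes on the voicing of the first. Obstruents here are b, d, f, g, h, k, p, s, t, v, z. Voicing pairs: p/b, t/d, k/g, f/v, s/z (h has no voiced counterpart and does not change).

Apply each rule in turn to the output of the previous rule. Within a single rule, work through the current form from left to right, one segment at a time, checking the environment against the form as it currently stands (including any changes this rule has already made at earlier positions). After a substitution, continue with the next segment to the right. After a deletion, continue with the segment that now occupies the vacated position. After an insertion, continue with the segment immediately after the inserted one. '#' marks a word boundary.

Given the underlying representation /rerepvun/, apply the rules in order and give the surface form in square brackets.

Rule 1 Medial Vowel Deletion: [rerepvun] → [rrpvun]
Rule 2 Final Vowel Lowering: no change — [rrpvun]
Rule 3 Degemination: [rrpvun] → [rpvun]
Rule 4 Progressive Voicing Assimilation: [rpvun] → [rpfun]

[rpfun]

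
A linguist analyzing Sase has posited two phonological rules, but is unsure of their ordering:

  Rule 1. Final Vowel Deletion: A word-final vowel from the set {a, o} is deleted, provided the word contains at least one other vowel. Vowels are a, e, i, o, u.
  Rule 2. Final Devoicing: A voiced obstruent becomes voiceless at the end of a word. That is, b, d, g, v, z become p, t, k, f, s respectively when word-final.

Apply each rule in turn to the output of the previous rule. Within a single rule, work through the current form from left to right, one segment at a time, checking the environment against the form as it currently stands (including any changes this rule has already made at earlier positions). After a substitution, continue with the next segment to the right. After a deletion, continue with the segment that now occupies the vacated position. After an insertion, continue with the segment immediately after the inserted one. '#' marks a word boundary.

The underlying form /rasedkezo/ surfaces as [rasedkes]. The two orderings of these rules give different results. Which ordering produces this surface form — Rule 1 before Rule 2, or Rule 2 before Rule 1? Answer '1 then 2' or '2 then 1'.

Order 1 then 2:
  1 Final Vowel Deletion: [rasedkezo] → [rasedkez]
  2 Final Devoicing: [rasedkez] → [rasedkes]
  result: [rasedkes]
Order 2 then 1:
  2 Final Devoicing: no change — [rasedkezo]
  1 Final Vowel Deletion: [rasedkezo] → [rasedkez]
  result: [rasedkez]

1 then 2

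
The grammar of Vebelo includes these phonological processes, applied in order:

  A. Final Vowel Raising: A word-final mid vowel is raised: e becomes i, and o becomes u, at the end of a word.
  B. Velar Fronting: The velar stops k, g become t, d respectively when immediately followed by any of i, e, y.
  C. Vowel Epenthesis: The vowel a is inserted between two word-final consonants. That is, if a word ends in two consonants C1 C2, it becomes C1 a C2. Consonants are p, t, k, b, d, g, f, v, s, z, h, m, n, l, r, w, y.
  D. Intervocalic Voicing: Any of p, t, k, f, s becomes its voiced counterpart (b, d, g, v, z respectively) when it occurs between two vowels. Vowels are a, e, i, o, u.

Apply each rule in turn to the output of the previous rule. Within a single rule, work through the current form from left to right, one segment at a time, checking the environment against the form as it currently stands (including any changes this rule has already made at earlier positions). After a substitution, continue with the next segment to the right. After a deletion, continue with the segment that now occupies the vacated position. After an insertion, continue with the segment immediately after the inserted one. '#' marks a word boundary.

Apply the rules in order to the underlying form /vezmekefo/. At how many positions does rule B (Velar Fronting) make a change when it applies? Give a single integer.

1

A Final Vowel Raising: [vezmekefo] → [vezmekefu]
B Velar Fronting: [vezmekefu] → [vezmetefu]
C Vowel Epenthesis: no change — [vezmetefu]
D Intervocalic Voicing: [vezmetefu] → [vezmedevu]
Rule B changed 1 position(s).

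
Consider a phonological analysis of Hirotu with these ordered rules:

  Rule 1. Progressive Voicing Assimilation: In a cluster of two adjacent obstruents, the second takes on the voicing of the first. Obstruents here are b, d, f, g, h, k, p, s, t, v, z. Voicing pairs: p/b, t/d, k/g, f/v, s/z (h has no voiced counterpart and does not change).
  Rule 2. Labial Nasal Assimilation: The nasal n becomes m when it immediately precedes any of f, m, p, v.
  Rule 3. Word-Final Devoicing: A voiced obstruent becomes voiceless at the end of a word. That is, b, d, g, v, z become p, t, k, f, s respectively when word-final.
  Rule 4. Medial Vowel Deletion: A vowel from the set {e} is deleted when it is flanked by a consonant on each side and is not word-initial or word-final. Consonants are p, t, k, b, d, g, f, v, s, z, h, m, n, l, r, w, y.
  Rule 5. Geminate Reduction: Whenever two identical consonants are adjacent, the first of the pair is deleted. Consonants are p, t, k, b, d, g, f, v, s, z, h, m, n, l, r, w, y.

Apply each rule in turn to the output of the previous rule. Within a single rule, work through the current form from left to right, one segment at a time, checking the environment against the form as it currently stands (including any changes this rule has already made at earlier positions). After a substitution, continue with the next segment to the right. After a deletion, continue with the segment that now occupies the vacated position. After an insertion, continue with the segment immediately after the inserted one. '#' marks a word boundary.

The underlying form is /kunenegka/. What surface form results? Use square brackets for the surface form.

Rule 1 Progressive Voicing Assimilation: [kunenegka] → [kunenegga]
Rule 2 Labial Nasal Assimilation: no change — [kunenegga]
Rule 3 Word-Final Devoicing: no change — [kunenegga]
Rule 4 Medial Vowel Deletion: [kunenegga] → [kunngga]
Rule 5 Geminate Reduction: [kunngga] → [kunga]

[kunga]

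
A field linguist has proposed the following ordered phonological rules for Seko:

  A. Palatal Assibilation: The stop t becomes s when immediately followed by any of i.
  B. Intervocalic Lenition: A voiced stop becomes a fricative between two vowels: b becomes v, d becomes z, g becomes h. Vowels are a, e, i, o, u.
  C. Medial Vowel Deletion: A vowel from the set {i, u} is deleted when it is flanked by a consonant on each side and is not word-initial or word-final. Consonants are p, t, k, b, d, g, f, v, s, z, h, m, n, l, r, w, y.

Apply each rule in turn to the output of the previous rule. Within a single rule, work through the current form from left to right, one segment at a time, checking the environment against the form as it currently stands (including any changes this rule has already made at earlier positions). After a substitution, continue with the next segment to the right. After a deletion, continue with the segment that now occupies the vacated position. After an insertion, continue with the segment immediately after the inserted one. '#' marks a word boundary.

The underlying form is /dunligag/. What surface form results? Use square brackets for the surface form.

[dnlhag]

A Palatal Assibilation: no change — [dunligag]
B Intervocalic Lenition: [dunligag] → [dunlihag]
C Medial Vowel Deletion: [dunlihag] → [dnlhag]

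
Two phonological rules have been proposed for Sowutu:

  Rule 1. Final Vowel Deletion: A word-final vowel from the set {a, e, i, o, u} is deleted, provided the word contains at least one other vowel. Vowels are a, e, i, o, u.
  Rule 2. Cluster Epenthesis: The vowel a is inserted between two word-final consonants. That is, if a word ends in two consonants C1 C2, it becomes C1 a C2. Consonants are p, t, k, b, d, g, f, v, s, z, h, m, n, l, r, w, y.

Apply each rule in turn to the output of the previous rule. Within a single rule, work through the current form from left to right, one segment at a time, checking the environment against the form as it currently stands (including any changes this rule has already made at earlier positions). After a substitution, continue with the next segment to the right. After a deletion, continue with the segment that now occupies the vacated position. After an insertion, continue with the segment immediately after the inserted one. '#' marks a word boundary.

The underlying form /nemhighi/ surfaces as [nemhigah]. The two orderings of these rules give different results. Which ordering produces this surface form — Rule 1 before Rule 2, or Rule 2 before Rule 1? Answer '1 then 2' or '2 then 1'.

1 then 2

Order 1 then 2:
  1 Final Vowel Deletion: [nemhighi] → [nemhigh]
  2 Cluster Epenthesis: [nemhigh] → [nemhigah]
  result: [nemhigah]
Order 2 then 1:
  2 Cluster Epenthesis: no change — [nemhighi]
  1 Final Vowel Deletion: [nemhighi] → [nemhigh]
  result: [nemhigh]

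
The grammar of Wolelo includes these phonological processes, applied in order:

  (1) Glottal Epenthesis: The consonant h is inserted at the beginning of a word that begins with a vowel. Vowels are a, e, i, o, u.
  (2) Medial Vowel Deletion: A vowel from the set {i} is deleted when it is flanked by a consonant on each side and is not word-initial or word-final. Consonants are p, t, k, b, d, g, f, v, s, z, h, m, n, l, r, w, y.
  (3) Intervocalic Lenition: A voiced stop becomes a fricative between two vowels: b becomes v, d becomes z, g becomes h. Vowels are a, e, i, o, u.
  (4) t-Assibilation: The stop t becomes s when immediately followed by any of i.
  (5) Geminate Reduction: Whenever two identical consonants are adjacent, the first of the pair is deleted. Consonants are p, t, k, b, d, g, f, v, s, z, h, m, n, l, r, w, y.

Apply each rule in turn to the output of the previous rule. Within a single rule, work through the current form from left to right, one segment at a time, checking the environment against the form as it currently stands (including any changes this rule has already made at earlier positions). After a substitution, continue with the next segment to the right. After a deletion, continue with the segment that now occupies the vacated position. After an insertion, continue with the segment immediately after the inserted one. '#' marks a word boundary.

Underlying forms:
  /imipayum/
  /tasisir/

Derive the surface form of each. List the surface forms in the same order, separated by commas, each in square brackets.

[hmpayum], [tasr]

/imipayum/:
  (1) Glottal Epenthesis: [imipayum] → [himipayum]
  (2) Medial Vowel Deletion: [himipayum] → [hmpayum]
  (3) Intervocalic Lenition: no change — [hmpayum]
  (4) t-Assibilation: no change — [hmpayum]
  (5) Geminate Reduction: no change — [hmpayum]
/tasisir/:
  (1) Glottal Epenthesis: no change — [tasisir]
  (2) Medial Vowel Deletion: [tasisir] → [tassr]
  (3) Intervocalic Lenition: no change — [tassr]
  (4) t-Assibilation: no change — [tassr]
  (5) Geminate Reduction: [tassr] → [tasr]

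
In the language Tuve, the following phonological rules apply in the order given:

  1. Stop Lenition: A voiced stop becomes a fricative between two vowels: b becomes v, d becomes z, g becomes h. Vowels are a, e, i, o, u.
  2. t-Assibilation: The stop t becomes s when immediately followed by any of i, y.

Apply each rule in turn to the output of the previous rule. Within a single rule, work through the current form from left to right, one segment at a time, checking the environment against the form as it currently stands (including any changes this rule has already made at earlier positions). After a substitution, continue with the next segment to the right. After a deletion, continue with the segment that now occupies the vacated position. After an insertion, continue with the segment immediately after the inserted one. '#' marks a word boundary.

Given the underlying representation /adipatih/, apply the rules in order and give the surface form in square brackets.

[azipasih]

1 Stop Lenition: [adipatih] → [azipatih]
2 t-Assibilation: [azipatih] → [azipasih]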